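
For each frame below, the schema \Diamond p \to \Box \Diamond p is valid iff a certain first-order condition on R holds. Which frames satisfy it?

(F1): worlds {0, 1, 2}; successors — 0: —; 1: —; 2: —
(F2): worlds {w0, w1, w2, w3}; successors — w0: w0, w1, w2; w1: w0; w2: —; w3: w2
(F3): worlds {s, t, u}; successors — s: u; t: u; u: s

This is the axiom for the Euclidean property; its first-order frame correspondent is \forall x \forall y \forall z (Rxy \wedge Rxz \to Ryz).
(F1): condition met.
(F2): fails — Rw0w1 and Rw0w1 but not Rw1w1.
(F3): fails — Rsu and Rsu but not Ruu.
Valid on: (F1).

(F1)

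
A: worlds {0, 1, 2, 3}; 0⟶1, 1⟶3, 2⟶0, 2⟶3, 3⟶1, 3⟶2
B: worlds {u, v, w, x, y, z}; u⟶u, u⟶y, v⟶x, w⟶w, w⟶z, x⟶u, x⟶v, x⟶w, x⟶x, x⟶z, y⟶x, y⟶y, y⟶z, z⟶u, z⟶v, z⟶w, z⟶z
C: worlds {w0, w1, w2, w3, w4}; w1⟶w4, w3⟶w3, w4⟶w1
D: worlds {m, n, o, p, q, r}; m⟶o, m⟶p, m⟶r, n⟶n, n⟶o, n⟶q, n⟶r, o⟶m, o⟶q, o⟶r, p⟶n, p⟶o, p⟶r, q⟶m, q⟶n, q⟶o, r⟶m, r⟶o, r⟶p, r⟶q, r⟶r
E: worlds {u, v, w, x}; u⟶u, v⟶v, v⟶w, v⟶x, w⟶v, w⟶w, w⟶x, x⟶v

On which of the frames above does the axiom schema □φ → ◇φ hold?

A, B, D, E

This is the axiom for seriality; its first-order frame correspondent is ∀x ∃y Rxy.
A: satisfies the condition.
B: satisfies the condition.
C: fails — world w0 has no successor.
D: satisfies the condition.
E: satisfies the condition.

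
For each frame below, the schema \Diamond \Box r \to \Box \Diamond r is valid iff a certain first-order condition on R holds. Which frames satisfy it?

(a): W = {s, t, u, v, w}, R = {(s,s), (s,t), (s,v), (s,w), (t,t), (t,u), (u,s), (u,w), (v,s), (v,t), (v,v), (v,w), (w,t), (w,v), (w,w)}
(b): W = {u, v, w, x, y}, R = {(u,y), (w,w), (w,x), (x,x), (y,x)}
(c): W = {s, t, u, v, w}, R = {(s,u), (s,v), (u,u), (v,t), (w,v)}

The schema corresponds to convergence: \forall x \forall y \forall z (Rxy \wedge Rxz \to \exists w (Ryw \wedge Rzw)).
(a): fails — Rtt and Rtu but t and u have no common successor.
(b): holds.
(c): fails — Rsv and Rsu but v and u have no common successor.

(b)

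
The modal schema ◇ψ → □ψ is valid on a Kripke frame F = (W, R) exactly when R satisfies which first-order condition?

Suppose ◇ψ→□ψ is valid. Take Rxy, Rxz and set V(ψ)={y}. Then ◇ψ at x, so □ψ at x, so ψ at z, i.e. z=y.

partial functionality: ∀x ∀y ∀z (Rxy ∧ Rxz → y = z)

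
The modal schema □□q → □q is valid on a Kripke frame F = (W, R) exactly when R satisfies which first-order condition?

Density

This schema is the C4 axiom.
Its frame correspondent is density — ∀x ∀y (Rxy → ∃z (Rxz ∧ Rzy)).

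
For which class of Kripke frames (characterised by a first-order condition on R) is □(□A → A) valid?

shift-reflexivity: ∀x ∀y (Rxy → Ryy)

Suppose □(□A→A) is valid. Take Rxy and set V(A)={w : Ryw}. Then at y, □A holds; since □(□A→A) at x, □A→A at y, so A at y, i.e. Ryy.
Conversely, any frame satisfying ∀x ∀y (Rxy → Ryy) validates the schema.
Frame condition: ∀x ∀y (Rxy → Ryy).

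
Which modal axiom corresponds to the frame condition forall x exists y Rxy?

□p → ◇p

The condition is seriality. The D schema □p → ◇p defines it.
Suppose □p→◇p is valid. At any x set V(p)=W. Then □p at x, so ◇p at x, so x has a successor.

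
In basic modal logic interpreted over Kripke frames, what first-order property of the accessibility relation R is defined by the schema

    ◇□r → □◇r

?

This schema is the .2 axiom.
Its frame correspondent is convergence — ∀x ∀y ∀z (Rxy ∧ Rxz → ∃w (Ryw ∧ Rzw)).

convergence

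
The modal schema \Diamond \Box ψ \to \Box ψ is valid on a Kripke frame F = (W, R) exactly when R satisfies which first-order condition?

This is frame-equivalent to ◇ψ → □◇ψ (substitute ¬ψ for ψ and contrapose).
Suppose ◇ψ→□◇ψ is valid. Take Rxy, Rxz and set V(ψ)={y}. Then ◇ψ at x, so □◇ψ at x, so ◇ψ at z, so some w with Rzw has ψ; w=y, i.e. Rzy. By symmetry of the argument, Ryz.

the Euclidean property: \forall x \forall y \forall z (Rxy \wedge Rxz \to Ryz)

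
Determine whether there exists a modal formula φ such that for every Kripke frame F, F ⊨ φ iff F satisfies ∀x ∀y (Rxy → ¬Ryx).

Any modally definable frame class is closed under surjective bounded morphisms.
The 3-cycle (worlds s,t,u with s→t→u→s) is asymmetric. Mapping every world to a single reflexive point • is a surjective bounded morphism, and the reflexive point is not asymmetric (R•• but asymmetry requires ¬R••).
Hence asymmetry is not modally definable.

Not modally definable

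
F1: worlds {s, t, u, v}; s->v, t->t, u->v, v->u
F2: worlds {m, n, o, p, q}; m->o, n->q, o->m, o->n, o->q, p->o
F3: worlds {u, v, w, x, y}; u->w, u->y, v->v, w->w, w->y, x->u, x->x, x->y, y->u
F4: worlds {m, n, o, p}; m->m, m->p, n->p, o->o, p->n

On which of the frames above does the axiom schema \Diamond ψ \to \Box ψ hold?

The schema corresponds to partial functionality: \forall x \forall y \forall z (Rxy \wedge Rxz \to y = z).
F1: ✓.
F2: fails — o sees both m and n.
F3: fails — u sees both w and y.
F4: fails — m sees both m and p.
Valid on: F1.

F1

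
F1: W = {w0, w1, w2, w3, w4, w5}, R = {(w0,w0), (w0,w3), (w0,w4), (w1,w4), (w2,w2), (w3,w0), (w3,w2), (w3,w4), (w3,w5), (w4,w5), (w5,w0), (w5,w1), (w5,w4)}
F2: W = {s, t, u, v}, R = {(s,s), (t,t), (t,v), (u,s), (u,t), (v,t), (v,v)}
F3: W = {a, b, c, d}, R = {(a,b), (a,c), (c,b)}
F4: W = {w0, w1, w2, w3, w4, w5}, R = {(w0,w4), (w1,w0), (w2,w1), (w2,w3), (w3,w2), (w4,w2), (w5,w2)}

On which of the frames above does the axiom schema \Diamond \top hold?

F1, F2, F4

The schema corresponds to seriality: \forall x \exists y Rxy.
F1: satisfies the condition.
F2: satisfies the condition.
F3: fails — world b has no successor.
F4: satisfies the condition.
Valid on: F1, F2, F4.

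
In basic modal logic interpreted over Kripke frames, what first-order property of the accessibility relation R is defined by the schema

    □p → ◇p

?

This schema is the D axiom.
It corresponds to seriality: ∀x ∃y Rxy.

seriality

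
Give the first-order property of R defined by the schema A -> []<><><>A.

forall x forall z (xRz -> exists w (x = w & z R^3 w))

This is a Sahlqvist (Geach-type) schema ◇^0□^0A → □^1◇^3A.
First-order correspondent: forall x forall z (xRz -> exists w (x = w & z R^3 w)).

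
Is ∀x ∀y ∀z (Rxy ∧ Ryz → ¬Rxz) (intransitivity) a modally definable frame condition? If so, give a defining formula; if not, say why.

If a class were modally definable it would be closed under surjective bounded morphisms (Goldblatt–Thomason).
The 5-cycle (worlds s,t,u,v,w with s→t→u→v→w→s) is intransitive. Mapping every world to a single reflexive point • is a surjective bounded morphism; the reflexive point is not intransitive (R••∧R•• but R••).
So the class is not modally definable.

No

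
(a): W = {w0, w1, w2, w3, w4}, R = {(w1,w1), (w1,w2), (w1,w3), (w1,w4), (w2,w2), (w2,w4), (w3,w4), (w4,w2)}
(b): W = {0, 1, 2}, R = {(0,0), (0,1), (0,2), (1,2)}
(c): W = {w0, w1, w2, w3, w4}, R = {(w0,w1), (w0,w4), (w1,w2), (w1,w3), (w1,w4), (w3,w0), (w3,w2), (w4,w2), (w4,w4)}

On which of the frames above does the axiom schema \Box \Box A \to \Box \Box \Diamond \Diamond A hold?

(a)

The schema corresponds to a generalized confluence (Geach) condition: \forall x \forall z (x R^2 z \to \exists w (x R^2 w \wedge z R^2 w)).
(a): condition met.
(b): fails — 0R²1 but no w with 0R²w and 1R²w.
(c): fails — w0R²w2 but no w with w0R²w and w2R²w.
Valid on: (a).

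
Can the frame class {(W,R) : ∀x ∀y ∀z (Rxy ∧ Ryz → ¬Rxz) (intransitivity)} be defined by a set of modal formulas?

Not definable by any modal formula

Modal frame validity is preserved under surjective bounded morphisms.
The 3-cycle (worlds 0,1,2 with 0→1→2→0) is intransitive. Mapping every world to a single reflexive point • is a surjective bounded morphism; the reflexive point is not intransitive (R••∧R•• but R••).
So no modal formula (or set of formulas) defines exactly the intransitive frames.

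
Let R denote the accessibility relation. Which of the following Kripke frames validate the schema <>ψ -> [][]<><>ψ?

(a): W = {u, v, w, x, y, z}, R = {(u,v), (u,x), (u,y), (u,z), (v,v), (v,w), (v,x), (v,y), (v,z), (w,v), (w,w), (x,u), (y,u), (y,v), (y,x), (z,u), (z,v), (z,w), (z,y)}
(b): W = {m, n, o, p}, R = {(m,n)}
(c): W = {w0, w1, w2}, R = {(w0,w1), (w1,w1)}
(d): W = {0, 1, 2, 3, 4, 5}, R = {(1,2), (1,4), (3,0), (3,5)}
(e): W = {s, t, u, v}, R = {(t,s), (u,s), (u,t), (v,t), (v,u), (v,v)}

(b), (c), (d)

The schema corresponds to a generalized confluence (Geach) condition: forall x forall y forall z ((xRy & x R^2 z) -> exists w (y = w & z R^2 w)).
(a): fails — vRw, vR²x but no t with w=t and xR²t.
(b): ✓.
(c): ✓.
(d): ✓.
(e): fails — uRs, uR²s but no w with s=w and sR²w.
Valid on: (b), (c), (d).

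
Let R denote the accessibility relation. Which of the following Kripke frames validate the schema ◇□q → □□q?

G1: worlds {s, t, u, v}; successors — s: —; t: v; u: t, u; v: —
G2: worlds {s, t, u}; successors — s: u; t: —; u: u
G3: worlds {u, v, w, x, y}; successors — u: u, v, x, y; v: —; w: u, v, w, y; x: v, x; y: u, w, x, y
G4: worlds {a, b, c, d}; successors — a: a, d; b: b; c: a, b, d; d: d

The schema corresponds to a generalized confluence (Geach) condition: ∀x ∀y ∀z ((xRy ∧ xR²z) → ∃w (yRw ∧ z = w)).
G1: fails — uRt, uR²t but no w with tRw and t=w.
G2: condition met.
G3: fails — uRu, uR²w but no t with uRt and w=t.
G4: fails — aRd, aR²a but no w with dRw and a=w.

G2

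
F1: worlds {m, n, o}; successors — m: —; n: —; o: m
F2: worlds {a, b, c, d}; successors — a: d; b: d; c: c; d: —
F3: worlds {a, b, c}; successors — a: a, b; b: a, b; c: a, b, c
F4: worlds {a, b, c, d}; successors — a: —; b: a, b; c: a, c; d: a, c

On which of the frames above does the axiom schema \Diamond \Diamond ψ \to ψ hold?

This is the axiom for a generalized confluence (Geach) condition; its first-order frame correspondent is \forall x \forall y (x R^2 y \to \exists w (y = w \wedge x = w)).
F1: holds.
F2: holds.
F3: fails — aR²b but b ≠ a.
F4: fails — bR²a but a ≠ b.

F1, F2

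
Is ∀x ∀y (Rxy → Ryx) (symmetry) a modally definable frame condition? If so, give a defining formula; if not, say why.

Definable; q → □◇q defines it

Yes: it is symmetry, defined by the B schema q → □◇q.
Suppose q→□◇q is valid. Take Rxy and set V(q)={x}. Then q at x, so □◇q at x, so ◇q at y, so some z with Ryz has q; z=x, i.e. Ryx.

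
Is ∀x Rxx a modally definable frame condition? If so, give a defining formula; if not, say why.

Yes — defined by □q → q

The condition is reflexivity. A defining modal formula is □q → q.
Suppose □q→q is valid. At any x set V(q)={w : Rxw}. Then □q holds at x, so q holds at x, i.e. Rxx.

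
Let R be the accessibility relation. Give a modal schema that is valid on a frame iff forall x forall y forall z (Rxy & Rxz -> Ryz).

This is the Euclidean property; the standard corresponding axiom is 5: ◇q → □◇q.
Suppose ◇q→□◇q is valid. Take Rxy, Rxz and set V(q)={y}. Then ◇q at x, so □◇q at x, so ◇q at z, so some w with Rzw has q; w=y, i.e. Rzy. By symmetry of the argument, Ryz.

◇q → □◇q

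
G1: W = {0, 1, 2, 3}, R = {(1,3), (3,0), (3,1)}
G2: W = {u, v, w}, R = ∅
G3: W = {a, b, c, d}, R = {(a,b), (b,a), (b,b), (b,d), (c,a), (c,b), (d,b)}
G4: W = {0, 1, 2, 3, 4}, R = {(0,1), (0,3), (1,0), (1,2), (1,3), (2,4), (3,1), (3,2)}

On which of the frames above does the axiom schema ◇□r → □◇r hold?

G2, G3

This is the axiom for convergence; its first-order frame correspondent is ∀x ∀y ∀z (Rxy ∧ Rxz → ∃w (Ryw ∧ Rzw)).
G1: fails — R31 and R30 but 1 and 0 have no common successor.
G2: ✓.
G3: ✓.
G4: fails — R10 and R12 but 0 and 2 have no common successor.
Valid on: G2, G3.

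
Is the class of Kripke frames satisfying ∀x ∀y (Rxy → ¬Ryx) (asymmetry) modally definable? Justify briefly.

Any modally definable frame class is closed under surjective bounded morphisms.
The 3-cycle (worlds w0,w1,w2 with w0→w1→w2→w0) is asymmetric. Mapping every world to a single reflexive point • is a surjective bounded morphism, and the reflexive point is not asymmetric (R•• but asymmetry requires ¬R••).
Hence asymmetry is not modally definable.

No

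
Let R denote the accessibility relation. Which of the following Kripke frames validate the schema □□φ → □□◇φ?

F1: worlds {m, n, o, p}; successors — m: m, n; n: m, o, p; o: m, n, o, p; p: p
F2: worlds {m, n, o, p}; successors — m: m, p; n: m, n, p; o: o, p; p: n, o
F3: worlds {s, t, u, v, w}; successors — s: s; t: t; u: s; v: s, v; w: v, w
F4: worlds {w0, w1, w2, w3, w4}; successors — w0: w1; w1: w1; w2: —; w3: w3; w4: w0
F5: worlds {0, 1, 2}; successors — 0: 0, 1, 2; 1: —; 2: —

F1, F2, F3, F4

The schema corresponds to a generalized confluence (Geach) condition: ∀x ∀z (xR²z → ∃w (xR²w ∧ zRw)).
F1: ✓.
F2: ✓.
F3: ✓.
F4: ✓.
F5: fails — 0R²1 but no w with 0R²w and 1Rw.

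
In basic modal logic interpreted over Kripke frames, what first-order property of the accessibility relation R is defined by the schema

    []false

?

emptiness of R

□⊥ is valid iff no world has any successor (otherwise □⊥ fails at any world with one).
The converse is a direct semantic check.
So the correspondent is emptiness of R.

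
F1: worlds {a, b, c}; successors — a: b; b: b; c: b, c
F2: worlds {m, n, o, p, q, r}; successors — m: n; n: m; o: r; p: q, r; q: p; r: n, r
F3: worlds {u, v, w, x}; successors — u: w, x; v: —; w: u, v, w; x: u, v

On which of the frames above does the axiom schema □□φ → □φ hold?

This is the axiom for density; its first-order frame correspondent is ∀x ∀y (Rxy → ∃z (Rxz ∧ Rzy)).
F1: condition met.
F2: fails — Rqp but no z with Rqz and Rzp.
F3: fails — Rxu but no z with Rxz and Rzu.

F1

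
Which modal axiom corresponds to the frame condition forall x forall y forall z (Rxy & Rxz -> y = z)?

A defining formula is ◇r → □r (the CD axiom).
Suppose ◇r→□r is valid. Take Rxy, Rxz and set V(r)={y}. Then ◇r at x, so □r at x, so r at z, i.e. z=y.

◇r → □r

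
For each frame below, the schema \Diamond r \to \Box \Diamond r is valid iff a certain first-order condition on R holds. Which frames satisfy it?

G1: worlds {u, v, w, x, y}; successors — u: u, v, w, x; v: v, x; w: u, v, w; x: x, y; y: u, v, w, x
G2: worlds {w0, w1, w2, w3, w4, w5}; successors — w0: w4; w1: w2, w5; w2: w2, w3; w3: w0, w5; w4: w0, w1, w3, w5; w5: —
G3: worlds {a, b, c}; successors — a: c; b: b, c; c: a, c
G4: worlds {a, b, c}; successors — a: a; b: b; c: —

The schema corresponds to the Euclidean property: \forall x \forall y \forall z (Rxy \wedge Rxz \to Ryz).
G1: fails — Ruv and Ruw but not Rvw.
G2: fails — Rw0w4 and Rw0w4 but not Rw4w4.
G3: fails — Rbc and Rbb but not Rcb.
G4: ✓.
Valid on: G4.

G4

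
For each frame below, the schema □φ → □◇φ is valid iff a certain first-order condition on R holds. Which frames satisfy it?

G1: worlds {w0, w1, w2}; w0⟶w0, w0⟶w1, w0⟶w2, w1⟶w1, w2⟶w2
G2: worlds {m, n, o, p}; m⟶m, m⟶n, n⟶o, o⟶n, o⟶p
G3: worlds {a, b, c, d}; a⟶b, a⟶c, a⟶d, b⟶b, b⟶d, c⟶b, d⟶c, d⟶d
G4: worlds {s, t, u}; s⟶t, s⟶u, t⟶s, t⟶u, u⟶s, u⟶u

G1, G4

The schema corresponds to a generalized confluence (Geach) condition: ∀x ∀z (xRz → ∃w (xRw ∧ zRw)).
G1: condition met.
G2: fails — mRn but no w with mRw and nRw.
G3: fails — dRc but no w with dRw and cRw.
G4: condition met.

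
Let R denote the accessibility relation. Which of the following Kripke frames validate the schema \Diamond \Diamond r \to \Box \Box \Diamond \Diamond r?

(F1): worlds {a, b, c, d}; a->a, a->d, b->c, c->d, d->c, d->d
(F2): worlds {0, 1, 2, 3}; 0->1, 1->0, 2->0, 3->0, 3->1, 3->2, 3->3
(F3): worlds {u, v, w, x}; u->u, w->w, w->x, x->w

(F3)

This is the axiom for a generalized confluence (Geach) condition; its first-order frame correspondent is \forall x \forall y \forall z ((x R^2 y \wedge x R^2 z) \to \exists w (y = w \wedge z R^2 w)).
(F1): fails — aR²a, aR²c but no w with a=w and cR²w.
(F2): fails — 3R²0, 3R²1 but no w with 0=w and 1R²w.
(F3): holds.
Valid on: (F3).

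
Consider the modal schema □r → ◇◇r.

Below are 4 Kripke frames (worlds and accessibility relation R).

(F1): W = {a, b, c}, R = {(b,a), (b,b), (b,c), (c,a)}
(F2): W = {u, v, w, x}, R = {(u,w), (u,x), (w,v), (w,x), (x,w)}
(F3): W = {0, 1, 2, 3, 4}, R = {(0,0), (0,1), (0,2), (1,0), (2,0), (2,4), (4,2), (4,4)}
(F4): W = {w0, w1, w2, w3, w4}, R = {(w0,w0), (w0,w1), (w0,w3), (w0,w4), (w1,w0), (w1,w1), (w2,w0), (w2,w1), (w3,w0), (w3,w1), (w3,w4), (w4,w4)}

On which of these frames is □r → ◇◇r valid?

Frame correspondent (Sahlqvist): ∀x ∃w (xRw ∧ xR²w) — i.e. a generalized confluence (Geach) condition.
(F1): fails — at a but no w with aRw and aR²w.
(F2): fails — at v but no t with vRt and vR²t.
(F3): fails — at 3 but no w with 3Rw and 3R²w.
(F4): satisfies the condition.

(F4)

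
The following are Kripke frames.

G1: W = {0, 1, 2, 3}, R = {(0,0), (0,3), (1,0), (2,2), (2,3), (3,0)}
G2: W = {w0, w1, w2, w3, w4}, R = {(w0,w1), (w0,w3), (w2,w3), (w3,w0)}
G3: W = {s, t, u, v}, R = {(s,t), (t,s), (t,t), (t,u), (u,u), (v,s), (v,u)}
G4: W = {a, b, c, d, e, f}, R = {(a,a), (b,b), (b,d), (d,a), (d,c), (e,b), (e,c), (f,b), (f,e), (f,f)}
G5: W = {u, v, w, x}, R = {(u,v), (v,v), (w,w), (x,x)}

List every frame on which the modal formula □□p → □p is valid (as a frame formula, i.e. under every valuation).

This is the axiom for density; its first-order frame correspondent is ∀x ∀y (Rxy → ∃z (Rxz ∧ Rzy)).
G1: satisfies the condition.
G2: fails — Rw0w1 but no z with Rw0z and Rzw1.
G3: fails — Rvs but no z with Rvz and Rzs.
G4: fails — Rdc but no z with Rdz and Rzc.
G5: satisfies the condition.
Valid on: G1, G5.

G1, G5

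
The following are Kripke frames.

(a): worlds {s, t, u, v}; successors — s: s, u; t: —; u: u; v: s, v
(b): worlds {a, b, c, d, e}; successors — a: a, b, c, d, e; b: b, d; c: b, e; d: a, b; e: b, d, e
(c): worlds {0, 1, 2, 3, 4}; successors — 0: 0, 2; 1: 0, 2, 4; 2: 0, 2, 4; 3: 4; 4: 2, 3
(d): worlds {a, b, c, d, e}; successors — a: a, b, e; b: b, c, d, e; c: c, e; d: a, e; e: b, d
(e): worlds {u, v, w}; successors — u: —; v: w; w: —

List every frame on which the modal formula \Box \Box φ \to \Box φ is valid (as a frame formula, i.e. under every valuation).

The schema corresponds to density: \forall x \forall y (Rxy \to \exists z (Rxz \wedge Rzy)).
(a): ✓.
(b): ✓.
(c): fails — R34 but no z with R3z and Rz4.
(d): ✓.
(e): fails — Rvw but no z with Rvz and Rzw.
Valid on: (a), (b), (d).

(a), (b), (d)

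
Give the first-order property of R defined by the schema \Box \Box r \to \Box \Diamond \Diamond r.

This is a Sahlqvist (Geach-type) schema ◇^0□^2r → □^1◇^2r.
Minimal-valuation argument: fix x; take any y with xR^0y and any z with xR^1z. Set V(r) to the set of worlds R-reachable from y in exactly 2 steps. Then □^2r holds at y, so the antecedent holds at x; validity forces ◇^2r at z, giving a w with zR^2w and yR^2w.
First-order correspondent: \forall x \forall z (xRz \to \exists w (x R^2 w \wedge z R^2 w)).

\forall x \forall z (xRz \to \exists w (x R^2 w \wedge z R^2 w))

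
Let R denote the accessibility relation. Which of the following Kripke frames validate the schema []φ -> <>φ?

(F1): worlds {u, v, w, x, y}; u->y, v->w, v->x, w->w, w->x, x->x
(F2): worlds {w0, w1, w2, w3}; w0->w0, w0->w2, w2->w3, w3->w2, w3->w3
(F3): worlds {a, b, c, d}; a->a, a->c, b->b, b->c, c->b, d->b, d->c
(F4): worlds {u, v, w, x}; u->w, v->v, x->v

(F3)

Frame correspondent (Sahlqvist): forall x exists y Rxy — i.e. seriality.
(F1): fails — world y has no successor.
(F2): fails — world w1 has no successor.
(F3): condition met.
(F4): fails — world w has no successor.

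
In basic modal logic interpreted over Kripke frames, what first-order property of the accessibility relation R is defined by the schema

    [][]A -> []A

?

This is the C4 axiom.
It corresponds to density: forall x forall y (Rxy -> exists z (Rxz & Rzy)).

density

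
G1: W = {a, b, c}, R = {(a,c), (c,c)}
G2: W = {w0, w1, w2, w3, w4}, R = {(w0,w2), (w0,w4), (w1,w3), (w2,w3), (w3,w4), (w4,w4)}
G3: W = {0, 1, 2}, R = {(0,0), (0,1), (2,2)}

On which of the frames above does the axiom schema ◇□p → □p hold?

This is the axiom for the Euclidean property; its first-order frame correspondent is ∀x ∀y ∀z (Rxy ∧ Rxz → Ryz).
G1: condition met.
G2: fails — Rw0w4 and Rw0w2 but not Rw4w2.
G3: fails — R01 and R00 but not R10.

G1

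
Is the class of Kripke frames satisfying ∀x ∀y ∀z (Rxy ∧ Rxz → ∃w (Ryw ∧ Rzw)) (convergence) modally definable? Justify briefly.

Yes — defined by ◇□p → □◇p

Yes: it is convergence, defined by the .2 schema ◇□p → □◇p.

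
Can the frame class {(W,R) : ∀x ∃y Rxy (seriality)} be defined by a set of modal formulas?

Definable; □r → ◇r defines it

This is a Sahlqvist condition; the D axiom □r → ◇r defines it.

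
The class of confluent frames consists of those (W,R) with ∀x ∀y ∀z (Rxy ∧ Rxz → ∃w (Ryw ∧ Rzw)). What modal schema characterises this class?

A defining formula is ◇□q → □◇q (the .2 axiom).
Suppose ◇□q→□◇q is valid. Take Rxy, Rxz and set V(q)={w : Ryw}. Then □q at y so ◇□q at x, so □◇q at x, so ◇q at z, giving w with Rzw and Ryw.

◇□q → □◇q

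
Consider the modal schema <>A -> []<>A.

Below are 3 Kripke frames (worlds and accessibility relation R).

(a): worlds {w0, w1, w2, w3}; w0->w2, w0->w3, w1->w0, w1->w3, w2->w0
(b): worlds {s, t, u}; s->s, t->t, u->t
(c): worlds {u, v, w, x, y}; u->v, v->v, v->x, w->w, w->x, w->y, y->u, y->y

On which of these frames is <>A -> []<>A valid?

This is the axiom for the Euclidean property; its first-order frame correspondent is forall x forall y forall z (Rxy & Rxz -> Ryz).
(a): fails — Rw0w2 and Rw0w2 but not Rw2w2.
(b): condition met.
(c): fails — Rvx and Rvv but not Rxv.
Valid on: (b).

(b)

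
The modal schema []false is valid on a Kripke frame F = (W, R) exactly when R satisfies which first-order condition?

emptiness of R

□⊥ is valid iff no world has any successor (otherwise □⊥ fails at any world with one).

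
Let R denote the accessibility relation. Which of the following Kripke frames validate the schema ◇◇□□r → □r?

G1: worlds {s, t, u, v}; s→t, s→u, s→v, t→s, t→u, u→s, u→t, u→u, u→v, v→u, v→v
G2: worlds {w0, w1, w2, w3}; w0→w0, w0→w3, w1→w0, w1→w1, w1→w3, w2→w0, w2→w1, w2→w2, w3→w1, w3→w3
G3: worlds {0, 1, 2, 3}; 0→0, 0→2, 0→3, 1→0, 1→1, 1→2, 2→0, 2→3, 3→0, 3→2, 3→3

G1

Frame correspondent (Sahlqvist): ∀x ∀y ∀z ((xR²y ∧ xRz) → ∃w (yR²w ∧ z = w)) — i.e. a generalized confluence (Geach) condition.
G1: condition met.
G2: fails — w2R²w0, w2Rw2 but no w with w0R²w and w2=w.
G3: fails — 1R²0, 1R1 but no w with 0R²w and 1=w.
Valid on: G1.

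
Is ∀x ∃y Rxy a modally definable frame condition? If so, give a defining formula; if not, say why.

Yes: it is seriality, defined by the D schema □r → ◇r.

Yes, by □r → ◇r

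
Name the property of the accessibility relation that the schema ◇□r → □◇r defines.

Suppose ◇□r→□◇r is valid. Take Rxy, Rxz and set V(r)={w : Ryw}. Then □r at y so ◇□r at x, so □◇r at x, so ◇r at z, giving w with Rzw and Ryw.
Conversely, any frame satisfying ∀x ∀y ∀z (Rxy ∧ Rxz → ∃w (Ryw ∧ Rzw)) validates the schema.
Frame condition: ∀x ∀y ∀z (Rxy ∧ Rxz → ∃w (Ryw ∧ Rzw)).

convergence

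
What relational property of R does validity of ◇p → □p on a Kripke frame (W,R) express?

Partial functionality

This is the CD axiom.
It corresponds to partial functionality: ∀x ∀y ∀z (Rxy ∧ Rxz → y = z).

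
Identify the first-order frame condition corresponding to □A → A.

reflexivity: ∀x Rxx

This is the T axiom.
Its frame correspondent is reflexivity — ∀x Rxx.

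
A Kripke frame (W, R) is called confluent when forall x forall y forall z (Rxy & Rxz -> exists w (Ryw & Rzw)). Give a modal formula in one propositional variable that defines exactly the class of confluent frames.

◇□s → □◇s

A defining formula is ◇□s → □◇s (the .2 axiom).
Suppose ◇□s→□◇s is valid. Take Rxy, Rxz and set V(s)={w : Ryw}. Then □s at y so ◇□s at x, so □◇s at x, so ◇s at z, giving w with Rzw and Ryw.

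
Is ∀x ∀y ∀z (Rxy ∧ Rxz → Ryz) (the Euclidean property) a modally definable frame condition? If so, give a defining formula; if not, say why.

Definable; ◇p → □◇p defines it

Yes: it is the Euclidean property, defined by the 5 schema ◇p → □◇p.
Suppose ◇p→□◇p is valid. Take Rxy, Rxz and set V(p)={y}. Then ◇p at x, so □◇p at x, so ◇p at z, so some w with Rzw has p; w=y, i.e. Rzy. By symmetry of the argument, Ryz.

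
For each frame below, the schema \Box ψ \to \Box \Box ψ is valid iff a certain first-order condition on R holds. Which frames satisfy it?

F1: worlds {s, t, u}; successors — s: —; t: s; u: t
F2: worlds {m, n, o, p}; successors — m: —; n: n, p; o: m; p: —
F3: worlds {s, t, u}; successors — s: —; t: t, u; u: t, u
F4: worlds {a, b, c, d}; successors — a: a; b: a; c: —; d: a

F2, F3, F4

This is the axiom for transitivity; its first-order frame correspondent is \forall x \forall y \forall z (Rxy \wedge Ryz \to Rxz).
F1: fails — Rut and Rts but not Rus.
F2: condition met.
F3: condition met.
F4: condition met.
Valid on: F2, F3, F4.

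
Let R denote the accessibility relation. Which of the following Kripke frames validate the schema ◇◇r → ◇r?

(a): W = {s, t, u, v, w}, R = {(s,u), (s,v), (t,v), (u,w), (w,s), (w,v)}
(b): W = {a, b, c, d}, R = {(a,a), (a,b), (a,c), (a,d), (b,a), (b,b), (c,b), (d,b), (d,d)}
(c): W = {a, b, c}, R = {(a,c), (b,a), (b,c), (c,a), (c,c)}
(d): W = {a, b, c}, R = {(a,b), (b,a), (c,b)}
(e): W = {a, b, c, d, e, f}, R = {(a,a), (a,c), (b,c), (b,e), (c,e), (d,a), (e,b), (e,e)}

none

Frame correspondent (Sahlqvist): ∀x ∀y ∀z (Rxy ∧ Ryz → Rxz) — i.e. transitivity.
(a): fails — Ruw and Rwv but not Ruv.
(b): fails — Rba and Rac but not Rbc.
(c): fails — Rac and Rca but not Raa.
(d): fails — Rab and Rba but not Raa.
(e): fails — Reb and Rbc but not Rec.
Valid on no frame.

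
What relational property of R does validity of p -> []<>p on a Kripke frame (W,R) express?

Symmetry

Suppose p→□◇p is valid. Take Rxy and set V(p)={x}. Then p at x, so □◇p at x, so ◇p at y, so some z with Ryz has p; z=x, i.e. Ryx.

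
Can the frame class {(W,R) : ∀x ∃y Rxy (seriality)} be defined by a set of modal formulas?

This is a Sahlqvist condition; the D axiom □r → ◇r defines it.
Suppose □r→◇r is valid. At any x set V(r)=W. Then □r at x, so ◇r at x, so x has a successor.

Yes — defined by □r → ◇r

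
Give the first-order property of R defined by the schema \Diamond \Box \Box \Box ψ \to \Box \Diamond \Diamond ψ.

\forall x \forall y \forall z ((xRy \wedge xRz) \to \exists w (y R^3 w \wedge z R^2 w))

This is a Sahlqvist (Geach-type) schema ◇^1□^3ψ → □^1◇^2ψ.
Minimal-valuation argument: fix x; take any y with xR^1y and any z with xR^1z. Set V(ψ) to the set of worlds R-reachable from y in exactly 3 steps. Then □^3ψ holds at y, so the antecedent holds at x; validity forces ◇^2ψ at z, giving a w with zR^2w and yR^3w.
First-order correspondent: \forall x \forall y \forall z ((xRy \wedge xRz) \to \exists w (y R^3 w \wedge z R^2 w)).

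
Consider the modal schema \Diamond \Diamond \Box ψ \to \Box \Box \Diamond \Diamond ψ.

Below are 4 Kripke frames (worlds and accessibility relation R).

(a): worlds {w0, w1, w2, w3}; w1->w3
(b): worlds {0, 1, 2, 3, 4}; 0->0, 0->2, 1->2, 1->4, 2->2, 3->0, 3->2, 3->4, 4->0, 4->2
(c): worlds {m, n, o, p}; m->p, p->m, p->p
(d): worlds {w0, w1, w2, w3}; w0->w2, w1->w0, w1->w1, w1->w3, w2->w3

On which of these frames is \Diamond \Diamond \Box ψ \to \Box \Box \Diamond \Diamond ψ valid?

(a), (b), (c)

This is the axiom for a generalized confluence (Geach) condition; its first-order frame correspondent is \forall x \forall y \forall z ((x R^2 y \wedge x R^2 z) \to \exists w (yRw \wedge z R^2 w)).
(a): holds.
(b): holds.
(c): holds.
(d): fails — w0R²w3, w0R²w3 but no w with w3Rw and w3R²w.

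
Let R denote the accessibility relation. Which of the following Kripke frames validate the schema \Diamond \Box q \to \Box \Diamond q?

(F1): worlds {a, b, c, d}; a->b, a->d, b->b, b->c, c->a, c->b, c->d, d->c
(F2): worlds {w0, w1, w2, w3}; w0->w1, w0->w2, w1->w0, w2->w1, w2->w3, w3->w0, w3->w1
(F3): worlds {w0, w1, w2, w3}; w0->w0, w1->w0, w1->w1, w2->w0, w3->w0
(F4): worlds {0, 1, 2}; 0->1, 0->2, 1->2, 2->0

(F3)

Frame correspondent (Sahlqvist): \forall x \forall y \forall z (Rxy \wedge Rxz \to \exists w (Ryw \wedge Rzw)) — i.e. convergence.
(F1): fails — Rcd and Rca but d and a have no common successor.
(F2): fails — Rw0w1 and Rw0w2 but w1 and w2 have no common successor.
(F3): holds.
(F4): fails — R01 and R02 but 1 and 2 have no common successor.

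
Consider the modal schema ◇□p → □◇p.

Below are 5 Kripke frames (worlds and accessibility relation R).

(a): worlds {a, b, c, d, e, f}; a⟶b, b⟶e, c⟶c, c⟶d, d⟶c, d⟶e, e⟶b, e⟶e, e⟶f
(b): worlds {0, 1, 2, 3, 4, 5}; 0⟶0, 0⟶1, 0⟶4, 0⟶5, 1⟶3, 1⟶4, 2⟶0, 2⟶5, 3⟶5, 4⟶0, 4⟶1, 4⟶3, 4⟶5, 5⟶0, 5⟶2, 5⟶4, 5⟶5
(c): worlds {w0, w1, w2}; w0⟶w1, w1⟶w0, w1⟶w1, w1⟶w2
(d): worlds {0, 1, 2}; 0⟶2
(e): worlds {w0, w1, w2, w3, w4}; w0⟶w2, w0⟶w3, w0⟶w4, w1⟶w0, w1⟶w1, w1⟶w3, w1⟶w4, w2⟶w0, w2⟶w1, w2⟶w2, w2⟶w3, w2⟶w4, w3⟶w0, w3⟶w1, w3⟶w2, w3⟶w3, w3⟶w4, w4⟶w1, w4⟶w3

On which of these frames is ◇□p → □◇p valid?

Frame correspondent (Sahlqvist): ∀x ∀y ∀z (Rxy ∧ Rxz → ∃w (Ryw ∧ Rzw)) — i.e. convergence.
(a): fails — Rdc and Rde but c and e have no common successor.
(b): fails — R43 and R41 but 3 and 1 have no common successor.
(c): fails — Rw1w2 and Rw1w2 but w2 and w2 have no common successor.
(d): fails — R02 and R02 but 2 and 2 have no common successor.
(e): condition met.
Valid on: (e).

(e)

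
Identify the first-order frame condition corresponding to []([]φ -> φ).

Shift-reflexivity

This is the T□ axiom.
It corresponds to shift-reflexivity: forall x forall y (Rxy -> Ryy).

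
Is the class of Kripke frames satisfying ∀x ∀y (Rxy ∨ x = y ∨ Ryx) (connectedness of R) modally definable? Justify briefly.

Not modally definable

Modal frame validity is preserved under disjoint unions.
Take 4 disjoint single-world reflexive frames: each is trivially connected, but their disjoint union has 4 worlds with no edge between distinct components, so it is not connected.
So no modal formula (or set of formulas) defines exactly the connected frames.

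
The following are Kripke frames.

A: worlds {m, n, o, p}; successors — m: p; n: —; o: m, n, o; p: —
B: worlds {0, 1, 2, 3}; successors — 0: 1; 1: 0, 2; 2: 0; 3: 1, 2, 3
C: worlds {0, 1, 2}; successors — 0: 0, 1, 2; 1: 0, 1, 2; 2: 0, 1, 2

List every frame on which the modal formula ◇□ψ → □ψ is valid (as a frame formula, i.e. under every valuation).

The schema corresponds to the Euclidean property: ∀x ∀y ∀z (Rxy ∧ Rxz → Ryz).
A: fails — Rmp and Rmp but not Rpp.
B: fails — R01 and R01 but not R11.
C: ✓.
Valid on: C.

C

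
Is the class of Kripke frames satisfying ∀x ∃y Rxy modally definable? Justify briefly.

Yes — defined by □r → ◇r

Yes: it is seriality, defined by the D schema □r → ◇r.
Suppose □r→◇r is valid. At any x set V(r)=W. Then □r at x, so ◇r at x, so x has a successor.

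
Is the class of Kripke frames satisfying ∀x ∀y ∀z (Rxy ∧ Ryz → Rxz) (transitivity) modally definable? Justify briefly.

The condition is transitivity. A defining modal formula is □q → □□q.
Suppose □q→□□q is valid. Take Rxy, Ryz and set V(q)={w : Rxw}. Then □q at x, so □□q at x, so □q at y, so q at z, i.e. Rxz.

Yes — defined by □q → □□q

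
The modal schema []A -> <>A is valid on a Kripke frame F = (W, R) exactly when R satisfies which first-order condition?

Seriality

Suppose □A→◇A is valid. At any x set V(A)=W. Then □A at x, so ◇A at x, so x has a successor.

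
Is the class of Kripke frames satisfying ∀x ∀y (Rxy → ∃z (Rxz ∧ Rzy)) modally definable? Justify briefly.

Definable; □□q → □q defines it

The condition is density. A defining modal formula is □□q → □q.
Suppose □□q→□q is valid. Take Rxy and set V(q)={w : xR²w}. Then □□q at x, so □q at x, so q at y, i.e. ∃z(Rxz∧Rzy).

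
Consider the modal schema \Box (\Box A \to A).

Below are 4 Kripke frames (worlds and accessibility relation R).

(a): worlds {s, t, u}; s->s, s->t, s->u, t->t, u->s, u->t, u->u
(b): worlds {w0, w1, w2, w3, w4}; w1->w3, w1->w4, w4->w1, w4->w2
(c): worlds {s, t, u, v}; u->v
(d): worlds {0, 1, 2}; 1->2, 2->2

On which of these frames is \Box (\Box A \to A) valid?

Frame correspondent (Sahlqvist): \forall x \forall y (Rxy \to Ryy) — i.e. shift-reflexivity.
(a): satisfies the condition.
(b): fails — Rw1w3 but not Rw3w3.
(c): fails — Ruv but not Rvv.
(d): satisfies the condition.
Valid on: (a), (d).

(a), (d)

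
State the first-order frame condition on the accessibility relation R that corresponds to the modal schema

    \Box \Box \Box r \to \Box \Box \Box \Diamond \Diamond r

This is a Sahlqvist (Geach-type) schema ◇^0□^3r → □^3◇^2r.
Minimal-valuation argument: fix x; take any y with xR^0y and any z with xR^3z. Set V(r) to the set of worlds R-reachable from y in exactly 3 steps. Then □^3r holds at y, so the antecedent holds at x; validity forces ◇^2r at z, giving a w with zR^2w and yR^3w.
First-order correspondent: \forall x \forall z (x R^3 z \to \exists w (x R^3 w \wedge z R^2 w)).

\forall x \forall z (x R^3 z \to \exists w (x R^3 w \wedge z R^2 w))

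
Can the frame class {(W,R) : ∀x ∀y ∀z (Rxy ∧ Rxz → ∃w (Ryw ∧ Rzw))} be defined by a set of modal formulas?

Yes — defined by ◇□q → □◇q

This is a Sahlqvist condition; the .2 axiom ◇□q → □◇q defines it.
Suppose ◇□q→□◇q is valid. Take Rxy, Rxz and set V(q)={w : Ryw}. Then □q at y so ◇□q at x, so □◇q at x, so ◇q at z, giving w with Rzw and Ryw.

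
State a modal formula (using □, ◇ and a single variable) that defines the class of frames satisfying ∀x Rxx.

This is reflexivity; the standard corresponding axiom is T: □s → s.
Suppose □s→s is valid. At any x set V(s)={w : Rxw}. Then □s holds at x, so s holds at x, i.e. Rxx.

□s → s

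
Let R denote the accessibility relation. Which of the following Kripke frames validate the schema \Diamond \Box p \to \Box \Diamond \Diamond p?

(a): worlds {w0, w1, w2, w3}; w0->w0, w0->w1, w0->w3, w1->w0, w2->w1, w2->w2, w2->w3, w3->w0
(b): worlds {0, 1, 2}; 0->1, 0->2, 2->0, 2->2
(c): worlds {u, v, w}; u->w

Frame correspondent (Sahlqvist): \forall x \forall y \forall z ((xRy \wedge xRz) \to \exists w (yRw \wedge z R^2 w)) — i.e. a generalized confluence (Geach) condition.
(a): holds.
(b): fails — 0R1, 0R1 but no w with 1Rw and 1R²w.
(c): fails — uRw, uRw but no t with wRt and wR²t.

(a)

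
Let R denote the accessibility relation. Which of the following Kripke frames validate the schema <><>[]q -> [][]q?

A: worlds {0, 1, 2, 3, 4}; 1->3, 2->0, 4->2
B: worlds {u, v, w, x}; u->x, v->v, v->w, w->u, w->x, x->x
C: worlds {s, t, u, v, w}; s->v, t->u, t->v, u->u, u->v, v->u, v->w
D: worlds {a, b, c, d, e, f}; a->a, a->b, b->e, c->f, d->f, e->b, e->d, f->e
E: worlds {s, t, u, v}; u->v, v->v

E

The schema corresponds to a generalized confluence (Geach) condition: forall x forall y forall z ((x R^2 y & x R^2 z) -> exists w (yRw & z = w)).
A: fails — 4R²0, 4R²0 but no w with 0Rw and 0=w.
B: fails — vR²u, vR²u but no t with uRt and u=t.
C: fails — sR²u, sR²w but no w* with uRw* and w=w*.
D: fails — aR²a, aR²e but no w with aRw and e=w.
E: ✓.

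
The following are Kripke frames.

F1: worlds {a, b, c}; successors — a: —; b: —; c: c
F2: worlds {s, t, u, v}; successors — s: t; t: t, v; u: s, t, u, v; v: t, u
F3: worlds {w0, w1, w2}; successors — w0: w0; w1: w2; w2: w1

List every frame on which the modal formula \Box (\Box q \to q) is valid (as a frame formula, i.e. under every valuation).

The schema corresponds to shift-reflexivity: \forall x \forall y (Rxy \to Ryy).
F1: ✓.
F2: fails — Ruv but not Rvv.
F3: fails — Rw1w2 but not Rw2w2.

F1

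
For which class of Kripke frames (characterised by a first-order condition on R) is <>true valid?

◇⊤ holds at w iff w has a successor, so frame-validity of ◇⊤ is exactly seriality. Equivalently via □q → ◇q:
Suppose □q→◇q is valid. At any x set V(q)=W. Then □q at x, so ◇q at x, so x has a successor.
Conversely, any frame satisfying forall x exists y Rxy validates the schema.
So the correspondent is seriality.

seriality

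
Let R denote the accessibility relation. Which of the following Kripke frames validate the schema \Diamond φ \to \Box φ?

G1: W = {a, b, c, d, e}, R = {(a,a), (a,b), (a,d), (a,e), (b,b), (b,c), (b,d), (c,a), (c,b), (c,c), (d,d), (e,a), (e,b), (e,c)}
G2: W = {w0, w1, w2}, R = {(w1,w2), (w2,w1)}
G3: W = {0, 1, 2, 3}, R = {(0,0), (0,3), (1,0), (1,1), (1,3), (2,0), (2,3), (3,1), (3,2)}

G2

Frame correspondent (Sahlqvist): \forall x \forall y \forall z (Rxy \wedge Rxz \to y = z) — i.e. partial functionality.
G1: fails — a sees both a and b.
G2: holds.
G3: fails — 0 sees both 0 and 3.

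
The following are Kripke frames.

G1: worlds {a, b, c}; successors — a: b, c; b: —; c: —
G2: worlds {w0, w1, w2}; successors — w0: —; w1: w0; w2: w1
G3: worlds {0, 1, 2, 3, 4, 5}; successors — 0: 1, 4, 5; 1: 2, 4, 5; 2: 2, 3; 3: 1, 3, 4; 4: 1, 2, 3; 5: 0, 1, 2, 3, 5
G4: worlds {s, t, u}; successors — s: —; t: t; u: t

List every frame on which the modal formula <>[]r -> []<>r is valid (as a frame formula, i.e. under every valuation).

Frame correspondent (Sahlqvist): forall x forall y forall z (Rxy & Rxz -> exists w (Ryw & Rzw)) — i.e. convergence.
G1: fails — Rac and Rac but c and c have no common successor.
G2: fails — Rw1w0 and Rw1w0 but w0 and w0 have no common successor.
G3: fails — R52 and R50 but 2 and 0 have no common successor.
G4: satisfies the condition.
Valid on: G4.

G4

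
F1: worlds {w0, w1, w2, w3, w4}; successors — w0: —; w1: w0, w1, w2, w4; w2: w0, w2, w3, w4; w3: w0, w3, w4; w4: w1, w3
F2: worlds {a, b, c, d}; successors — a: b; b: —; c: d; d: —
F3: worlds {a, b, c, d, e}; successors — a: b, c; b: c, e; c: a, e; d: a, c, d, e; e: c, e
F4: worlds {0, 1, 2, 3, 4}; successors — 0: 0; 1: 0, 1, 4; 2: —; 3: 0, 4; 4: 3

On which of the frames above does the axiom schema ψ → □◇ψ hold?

none

Frame correspondent (Sahlqvist): ∀x ∀y (Rxy → Ryx) — i.e. symmetry.
F1: fails — Rw1w2 but not Rw2w1.
F2: fails — Rab but not Rba.
F3: fails — Rbc but not Rcb.
F4: fails — R10 but not R01.
Valid on no frame.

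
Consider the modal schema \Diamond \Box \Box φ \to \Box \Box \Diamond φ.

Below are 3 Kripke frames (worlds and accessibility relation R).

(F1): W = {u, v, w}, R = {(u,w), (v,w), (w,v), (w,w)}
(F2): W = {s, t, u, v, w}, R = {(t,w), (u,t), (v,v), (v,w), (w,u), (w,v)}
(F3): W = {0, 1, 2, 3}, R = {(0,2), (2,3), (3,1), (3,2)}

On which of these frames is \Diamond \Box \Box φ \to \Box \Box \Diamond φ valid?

(F1)

This is the axiom for a generalized confluence (Geach) condition; its first-order frame correspondent is \forall x \forall y \forall z ((xRy \wedge x R^2 z) \to \exists w (y R^2 w \wedge zRw)).
(F1): satisfies the condition.
(F2): fails — vRv, vR²u but no w* with vR²w* and uRw*.
(F3): fails — 2R3, 2R²1 but no w with 3R²w and 1Rw.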